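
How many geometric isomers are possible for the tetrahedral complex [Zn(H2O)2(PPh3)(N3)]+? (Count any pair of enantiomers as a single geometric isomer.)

In a tetrahedral complex all four positions are equivalent and every pair of ligands is adjacent — there is no cis/trans distinction.
Only one geometric arrangement is possible.

1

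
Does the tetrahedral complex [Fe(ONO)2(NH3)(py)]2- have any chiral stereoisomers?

Only one geometric arrangement is possible.

no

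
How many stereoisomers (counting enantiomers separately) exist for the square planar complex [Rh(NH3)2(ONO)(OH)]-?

In a square planar complex each vertex has one trans partner and two cis neighbours.
The distinct arrangements are (2 in all): NH3 cis; NH3 trans.
Each arrangement has an internal mirror plane or centre of symmetry, so none is chiral.

2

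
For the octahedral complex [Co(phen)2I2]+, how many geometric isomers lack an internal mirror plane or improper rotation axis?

Each phen is bidentate and must span two cis positions.
There are 2 geometric isomers: I trans; I cis (chiral).
One of these lacks any improper symmetry element and so occurs as an enantiomeric pair, giving 2 + 1 = 3 stereoisomers in total.

1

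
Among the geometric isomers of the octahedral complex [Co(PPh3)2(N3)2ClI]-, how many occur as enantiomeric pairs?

2

The six octahedral sites form three mutually perpendicular trans pairs.
There are 6 geometric isomers: PPh3 trans, N3 trans; PPh3 cis, N3 cis (3 arrangements, 2 chiral); PPh3 trans, N3 cis; PPh3 cis, N3 trans.
Of these, 2 lack any improper symmetry element and so occur as enantiomeric pairs, giving 6 + 2 = 8 stereoisomers in total.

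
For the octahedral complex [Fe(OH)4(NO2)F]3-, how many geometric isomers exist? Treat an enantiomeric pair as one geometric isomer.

The six octahedral sites form three mutually perpendicular trans pairs.
Systematic placement gives 2 geometric isomers: NO2 and F mutually trans; NO2 and F mutually cis.

2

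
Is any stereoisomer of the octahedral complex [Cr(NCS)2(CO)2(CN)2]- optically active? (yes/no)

In an octahedral complex each vertex has one trans partner and four cis neighbours.
Systematic placement gives 5 geometric isomers: NCS trans, CO trans, CN trans; NCS cis, CO cis, CN trans; NCS trans, CO cis, CN cis; NCS cis, CO cis, CN cis (chiral); NCS cis, CO trans, CN cis.
One of these lacks any improper symmetry element and so occurs as an enantiomeric pair, giving 5 + 1 = 6 stereoisomers in total.

yes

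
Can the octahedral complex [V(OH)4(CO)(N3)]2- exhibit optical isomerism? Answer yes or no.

The six octahedral sites form three mutually perpendicular trans pairs.
Systematic placement gives 2 geometric isomers: CO and N3 mutually trans; CO and N3 mutually cis.
Each arrangement has an internal mirror plane or centre of symmetry, so none is chiral.

no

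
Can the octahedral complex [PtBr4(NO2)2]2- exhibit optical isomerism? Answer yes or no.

no

In an octahedral complex each vertex has one trans partner and four cis neighbours.
Systematic placement gives 2 geometric isomers: NO2 trans; NO2 cis.
Each arrangement has an internal mirror plane or centre of symmetry, so none is chiral.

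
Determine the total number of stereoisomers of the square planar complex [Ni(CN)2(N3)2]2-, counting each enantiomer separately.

2

Systematic placement gives 2 geometric isomers: CN cis; CN trans.
Each arrangement has an internal mirror plane or centre of symmetry, so none is chiral.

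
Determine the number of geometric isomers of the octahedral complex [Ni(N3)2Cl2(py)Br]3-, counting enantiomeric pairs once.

The six octahedral sites form three mutually perpendicular trans pairs.
Systematic placement gives 6 geometric isomers: N3 cis, Cl cis (3 arrangements, 2 chiral); N3 trans, Cl cis; N3 cis, Cl trans; N3 trans, Cl trans.

6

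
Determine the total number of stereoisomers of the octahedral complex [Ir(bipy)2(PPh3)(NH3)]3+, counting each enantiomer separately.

3

In an octahedral complex each vertex has one trans partner and four cis neighbours.
Each bipy is bidentate and must span two cis positions.
Systematic placement gives 2 geometric isomers: PPh3 and NH3 mutually trans; PPh3 and NH3 mutually cis (chiral).
One of these lacks any improper symmetry element and so occurs as an enantiomeric pair, giving 2 + 1 = 3 stereoisomers in total.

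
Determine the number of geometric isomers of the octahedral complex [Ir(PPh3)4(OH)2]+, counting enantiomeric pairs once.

There are 2 geometric isomers: OH trans; OH cis.

2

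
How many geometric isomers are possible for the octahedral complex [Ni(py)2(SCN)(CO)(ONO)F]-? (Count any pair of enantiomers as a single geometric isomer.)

Placing the ligands in turn and identifying arrangements related by rotation or reflection leaves 9 distinct geometric isomers.

9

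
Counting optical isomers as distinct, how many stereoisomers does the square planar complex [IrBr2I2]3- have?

In a square planar complex each vertex has one trans partner and two cis neighbours.
Working through the distinct placements yields 2 geometric isomers: Br cis; Br trans.
Each arrangement has an internal mirror plane or centre of symmetry, so none is chiral.

2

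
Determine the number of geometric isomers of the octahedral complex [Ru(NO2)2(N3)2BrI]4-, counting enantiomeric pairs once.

In an octahedral complex each vertex has one trans partner and four cis neighbours.
Working through the distinct placements yields 6 geometric isomers: NO2 trans, N3 trans; NO2 cis, N3 cis (3 arrangements, 2 chiral); NO2 trans, N3 cis; NO2 cis, N3 trans.

6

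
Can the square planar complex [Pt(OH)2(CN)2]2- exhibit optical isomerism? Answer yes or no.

no

The distinct arrangements are (2 in all): OH cis; OH trans.
Each arrangement has an internal mirror plane or centre of symmetry, so none is chiral.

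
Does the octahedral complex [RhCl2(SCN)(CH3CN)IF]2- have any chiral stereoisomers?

In an octahedral complex each vertex has one trans partner and four cis neighbours.
Exhaustive case analysis gives 9 geometric isomers.
Of these, 6 lack any improper symmetry element and so occur as enantiomeric pairs, giving 9 + 6 = 15 stereoisomers in total.

yes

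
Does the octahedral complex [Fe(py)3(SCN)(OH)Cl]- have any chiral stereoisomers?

In an octahedral complex each vertex has one trans partner and four cis neighbours.
There are 4 geometric isomers: py mer (3 arrangements); py fac (chiral).
One of these lacks any improper symmetry element and so occurs as an enantiomeric pair, giving 4 + 1 = 5 stereoisomers in total.

yes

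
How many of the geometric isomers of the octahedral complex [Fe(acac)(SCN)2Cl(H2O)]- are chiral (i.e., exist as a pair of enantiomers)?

In an octahedral complex each vertex has one trans partner and four cis neighbours.
Each acac is bidentate and must span two cis positions.
There are 4 geometric isomers: SCN cis (3 arrangements, 2 chiral); SCN trans.
Of these, 2 lack any improper symmetry element and so occur as enantiomeric pairs, giving 4 + 2 = 6 stereoisomers in total.

2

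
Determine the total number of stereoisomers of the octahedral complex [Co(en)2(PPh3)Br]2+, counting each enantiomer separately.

3

An octahedron has six vertices in three trans pairs; every non-trans pair is cis.
Each en is bidentate and must span two cis positions.
There are 2 geometric isomers: PPh3 and Br mutually trans; PPh3 and Br mutually cis (chiral).
One of these lacks any improper symmetry element and so occurs as an enantiomeric pair, giving 2 + 1 = 3 stereoisomers in total.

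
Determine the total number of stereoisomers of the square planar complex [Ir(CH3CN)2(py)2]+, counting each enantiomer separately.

The distinct arrangements are (2 in all): CH3CN cis; CH3CN trans.
Each arrangement has an internal mirror plane or centre of symmetry, so none is chiral.

2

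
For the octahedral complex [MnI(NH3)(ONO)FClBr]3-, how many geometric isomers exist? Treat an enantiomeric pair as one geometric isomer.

15

In an octahedral complex each vertex has one trans partner and four cis neighbours.
Exhaustive case analysis gives 15 geometric isomers.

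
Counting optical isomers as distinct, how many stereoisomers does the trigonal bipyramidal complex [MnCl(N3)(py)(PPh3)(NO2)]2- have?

20

A trigonal bipyramid has two axial and three equatorial sites, which are chemically inequivalent.
Exhaustive case analysis gives 10 geometric isomers.
Of these, 10 lack any improper symmetry element and so occur as enantiomeric pairs, giving 10 + 10 = 20 stereoisomers in total.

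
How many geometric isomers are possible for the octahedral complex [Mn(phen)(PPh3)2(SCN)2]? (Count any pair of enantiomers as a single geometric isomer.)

Each phen is bidentate and must span two cis positions.
There are 3 geometric isomers: PPh3 trans, SCN cis; PPh3 cis, SCN cis (chiral); PPh3 cis, SCN trans.

3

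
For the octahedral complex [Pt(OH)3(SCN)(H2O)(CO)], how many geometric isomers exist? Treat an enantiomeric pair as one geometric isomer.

An octahedron has six vertices in three trans pairs; every non-trans pair is cis.
Working through the distinct placements yields 4 geometric isomers: OH mer (3 arrangements); OH fac (chiral).

4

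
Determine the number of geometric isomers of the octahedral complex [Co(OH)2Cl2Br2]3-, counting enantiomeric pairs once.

In an octahedral complex each vertex has one trans partner and four cis neighbours.
There are 5 geometric isomers: OH trans, Cl trans, Br trans; OH cis, Cl cis, Br trans; OH trans, Cl cis, Br cis; OH cis, Cl cis, Br cis (chiral); OH cis, Cl trans, Br cis.

5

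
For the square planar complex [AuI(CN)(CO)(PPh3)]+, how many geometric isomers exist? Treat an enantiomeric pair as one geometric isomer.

3

In a square planar complex each vertex has one trans partner and two cis neighbours.
Working through the distinct placements yields 3 geometric isomers: (CN/I trans, CO/PPh3 trans); (CN/PPh3 trans, CO/I trans); (CN/CO trans, I/PPh3 trans).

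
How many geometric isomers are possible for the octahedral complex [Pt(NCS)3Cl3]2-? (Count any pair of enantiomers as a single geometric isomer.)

2

An octahedron has six vertices in three trans pairs; every non-trans pair is cis.
The distinct arrangements are (2 in all): NCS mer; NCS fac.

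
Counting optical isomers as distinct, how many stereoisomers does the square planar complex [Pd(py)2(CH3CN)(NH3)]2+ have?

In a square planar complex each vertex has one trans partner and two cis neighbours.
There are 2 geometric isomers: py cis; py trans.
Each arrangement has an internal mirror plane or centre of symmetry, so none is chiral.

2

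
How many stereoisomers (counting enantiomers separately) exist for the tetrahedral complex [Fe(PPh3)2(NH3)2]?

In a tetrahedral complex all four positions are equivalent and every pair of ligands is adjacent — there is no cis/trans distinction.
Only one geometric arrangement is possible.

1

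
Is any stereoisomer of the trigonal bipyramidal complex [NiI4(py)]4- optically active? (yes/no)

no

A trigonal bipyramid has two axial and three equatorial sites, which are chemically inequivalent.
There are 2 geometric isomers: py equatorial; py axial.
Each arrangement has an internal mirror plane or centre of symmetry, so none is chiral.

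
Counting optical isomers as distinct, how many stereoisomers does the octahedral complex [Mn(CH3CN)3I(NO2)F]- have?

The six octahedral sites form three mutually perpendicular trans pairs.
The distinct arrangements are (4 in all): CH3CN mer (3 arrangements); CH3CN fac (chiral).
One of these lacks any improper symmetry element and so occurs as an enantiomeric pair, giving 4 + 1 = 5 stereoisomers in total.

5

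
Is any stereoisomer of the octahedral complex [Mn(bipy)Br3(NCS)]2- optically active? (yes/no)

In an octahedral complex each vertex has one trans partner and four cis neighbours.
Each bipy is bidentate and must span two cis positions.
The distinct arrangements are (2 in all): Br mer; Br fac.
Each arrangement has an internal mirror plane or centre of symmetry, so none is chiral.

no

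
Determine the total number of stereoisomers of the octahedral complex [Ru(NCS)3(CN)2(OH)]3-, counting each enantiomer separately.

3

In an octahedral complex each vertex has one trans partner and four cis neighbours.
The distinct arrangements are (3 in all): NCS mer, CN trans; NCS fac, CN cis; NCS mer, CN cis.
Each arrangement has an internal mirror plane or centre of symmetry, so none is chiral.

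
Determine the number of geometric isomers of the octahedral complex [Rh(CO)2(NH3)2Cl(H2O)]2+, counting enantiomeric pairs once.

6

The six octahedral sites form three mutually perpendicular trans pairs.
There are 6 geometric isomers: CO trans, NH3 trans; CO trans, NH3 cis; CO cis, NH3 trans; CO cis, NH3 cis (3 arrangements, 2 chiral).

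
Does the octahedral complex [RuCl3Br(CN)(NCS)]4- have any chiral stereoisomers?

In an octahedral complex each vertex has one trans partner and four cis neighbours.
There are 4 geometric isomers: Cl mer (3 arrangements); Cl fac (chiral).
One of these lacks any improper symmetry element and so occurs as an enantiomeric pair, giving 4 + 1 = 5 stereoisomers in total.

yes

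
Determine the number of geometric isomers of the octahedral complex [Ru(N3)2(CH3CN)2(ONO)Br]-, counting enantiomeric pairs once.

6

The six octahedral sites form three mutually perpendicular trans pairs.
The distinct arrangements are (6 in all): N3 cis, CH3CN cis (3 arrangements, 2 chiral); N3 trans, CH3CN cis; N3 cis, CH3CN trans; N3 trans, CH3CN trans.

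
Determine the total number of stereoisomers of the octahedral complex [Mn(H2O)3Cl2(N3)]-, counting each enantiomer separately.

An octahedron has six vertices in three trans pairs; every non-trans pair is cis.
The distinct arrangements are (3 in all): H2O mer, Cl trans; H2O fac, Cl cis; H2O mer, Cl cis.
Each arrangement has an internal mirror plane or centre of symmetry, so none is chiral.

3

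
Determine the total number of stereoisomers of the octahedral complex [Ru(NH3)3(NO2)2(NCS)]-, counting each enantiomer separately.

In an octahedral complex each vertex has one trans partner and four cis neighbours.
Systematic placement gives 3 geometric isomers: NH3 mer, NO2 trans; NH3 fac, NO2 cis; NH3 mer, NO2 cis.
Each arrangement has an internal mirror plane or centre of symmetry, so none is chiral.

3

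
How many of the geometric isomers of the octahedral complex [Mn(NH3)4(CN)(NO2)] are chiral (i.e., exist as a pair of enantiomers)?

0

An octahedron has six vertices in three trans pairs; every non-trans pair is cis.
The distinct arrangements are (2 in all): CN and NO2 mutually cis; CN and NO2 mutually trans.
Each arrangement has an internal mirror plane or centre of symmetry, so none is chiral.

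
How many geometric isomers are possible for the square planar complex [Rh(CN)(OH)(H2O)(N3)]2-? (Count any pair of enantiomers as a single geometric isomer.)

A square has two trans pairs of vertices; adjacent vertices are cis.
Working through the distinct placements yields 3 geometric isomers: (CN/N3 trans, H2O/OH trans); (CN/OH trans, H2O/N3 trans); (CN/H2O trans, N3/OH trans).

3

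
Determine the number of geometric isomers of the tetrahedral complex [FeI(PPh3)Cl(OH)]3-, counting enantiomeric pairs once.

1

All four vertices of a tetrahedron are equivalent and mutually adjacent, so cis/trans isomerism cannot arise.
Only one geometric arrangement is possible; it has no improper symmetry element, so it exists as a pair of enantiomers (2 stereoisomers).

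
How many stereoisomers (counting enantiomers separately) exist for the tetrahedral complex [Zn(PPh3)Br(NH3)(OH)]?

All four vertices of a tetrahedron are equivalent and mutually adjacent, so cis/trans isomerism cannot arise.
Only one geometric arrangement is possible; it has no improper symmetry element, so it exists as a pair of enantiomers (2 stereoisomers).

2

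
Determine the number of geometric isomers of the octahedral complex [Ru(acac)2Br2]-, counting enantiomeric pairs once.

2

In an octahedral complex each vertex has one trans partner and four cis neighbours.
Each acac is bidentate and must span two cis positions.
Working through the distinct placements yields 2 geometric isomers: Br trans; Br cis (chiral).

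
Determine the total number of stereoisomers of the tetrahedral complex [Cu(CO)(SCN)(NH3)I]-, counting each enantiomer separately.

All four vertices of a tetrahedron are equivalent and mutually adjacent, so cis/trans isomerism cannot arise.
Only one geometric arrangement is possible; it has no improper symmetry element, so it exists as a pair of enantiomers (2 stereoisomers).

2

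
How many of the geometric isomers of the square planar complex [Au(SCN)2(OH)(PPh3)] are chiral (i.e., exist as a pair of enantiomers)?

0

In a square planar complex each vertex has one trans partner and two cis neighbours.
The distinct arrangements are (2 in all): SCN cis; SCN trans.
Each arrangement has an internal mirror plane or centre of symmetry, so none is chiral.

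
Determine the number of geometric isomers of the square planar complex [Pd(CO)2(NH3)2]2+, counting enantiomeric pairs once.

In a square planar complex each vertex has one trans partner and two cis neighbours.
Working through the distinct placements yields 2 geometric isomers: CO cis; CO trans.

2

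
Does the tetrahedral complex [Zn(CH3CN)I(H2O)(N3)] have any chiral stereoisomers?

yes

All four vertices of a tetrahedron are equivalent and mutually adjacent, so cis/trans isomerism cannot arise.
Only one geometric arrangement is possible; it has no improper symmetry element, so it exists as a pair of enantiomers (2 stereoisomers).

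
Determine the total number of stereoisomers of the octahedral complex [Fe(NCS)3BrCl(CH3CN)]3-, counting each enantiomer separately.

An octahedron has six vertices in three trans pairs; every non-trans pair is cis.
Working through the distinct placements yields 4 geometric isomers: NCS mer (3 arrangements); NCS fac (chiral).
One of these lacks any improper symmetry element and so occurs as an enantiomeric pair, giving 4 + 1 = 5 stereoisomers in total.

5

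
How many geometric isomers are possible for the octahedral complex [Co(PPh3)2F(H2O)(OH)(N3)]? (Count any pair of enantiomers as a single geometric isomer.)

Exhaustive case analysis gives 9 geometric isomers.

9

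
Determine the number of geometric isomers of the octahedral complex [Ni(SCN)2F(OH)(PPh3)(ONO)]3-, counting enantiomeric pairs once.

The six octahedral sites form three mutually perpendicular trans pairs.
Systematic enumeration (placing each ligand type in turn and discarding arrangements equivalent by rotation or reflection) gives 9 geometric isomers.

9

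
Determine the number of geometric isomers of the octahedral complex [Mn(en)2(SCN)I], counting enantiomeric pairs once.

2

An octahedron has six vertices in three trans pairs; every non-trans pair is cis.
Each en is bidentate and must span two cis positions.
There are 2 geometric isomers: SCN and I mutually trans; SCN and I mutually cis (chiral).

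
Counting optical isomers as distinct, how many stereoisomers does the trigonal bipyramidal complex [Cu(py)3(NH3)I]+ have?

4

A trigonal bipyramid has two axial and three equatorial sites, which are chemically inequivalent.
There are 4 geometric isomers: NH3 axial, I axial; NH3 equatorial, I axial; NH3 axial, I equatorial; NH3 equatorial, I equatorial.
Each arrangement has an internal mirror plane or centre of symmetry, so none is chiral.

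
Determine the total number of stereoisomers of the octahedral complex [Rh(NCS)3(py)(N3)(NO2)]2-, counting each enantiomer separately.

5

The six octahedral sites form three mutually perpendicular trans pairs.
The distinct arrangements are (4 in all): NCS mer (3 arrangements); NCS fac (chiral).
One of these lacks any improper symmetry element and so occurs as an enantiomeric pair, giving 4 + 1 = 5 stereoisomers in total.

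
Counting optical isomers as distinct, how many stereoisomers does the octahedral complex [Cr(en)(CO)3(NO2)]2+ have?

2

The six octahedral sites form three mutually perpendicular trans pairs.
Each en is bidentate and must span two cis positions.
Working through the distinct placements yields 2 geometric isomers: CO mer; CO fac.
Each arrangement has an internal mirror plane or centre of symmetry, so none is chiral.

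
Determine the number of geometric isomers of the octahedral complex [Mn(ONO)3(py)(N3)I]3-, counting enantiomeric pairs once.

4

The six octahedral sites form three mutually perpendicular trans pairs.
Working through the distinct placements yields 4 geometric isomers: ONO mer (3 arrangements); ONO fac (chiral).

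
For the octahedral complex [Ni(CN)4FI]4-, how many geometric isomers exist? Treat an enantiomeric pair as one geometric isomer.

The six octahedral sites form three mutually perpendicular trans pairs.
There are 2 geometric isomers: F and I mutually trans; F and I mutually cis.

2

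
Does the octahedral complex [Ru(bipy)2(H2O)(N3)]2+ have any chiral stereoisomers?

The six octahedral sites form three mutually perpendicular trans pairs.
Each bipy is bidentate and must span two cis positions.
The distinct arrangements are (2 in all): H2O and N3 mutually trans; H2O and N3 mutually cis (chiral).
One of these lacks any improper symmetry element and so occurs as an enantiomeric pair, giving 2 + 1 = 3 stereoisomers in total.

yes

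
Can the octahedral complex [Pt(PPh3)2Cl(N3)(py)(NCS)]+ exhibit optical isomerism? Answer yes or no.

yes

The six octahedral sites form three mutually perpendicular trans pairs.
Placing the ligands in turn and identifying arrangements related by rotation or reflection leaves 9 distinct geometric isomers.
Of these, 6 lack any improper symmetry element and so occur as enantiomeric pairs, giving 9 + 6 = 15 stereoisomers in total.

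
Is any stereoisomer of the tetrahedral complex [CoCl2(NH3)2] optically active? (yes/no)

no

In a tetrahedral complex all four positions are equivalent and every pair of ligands is adjacent — there is no cis/trans distinction.
Only one geometric arrangement is possible.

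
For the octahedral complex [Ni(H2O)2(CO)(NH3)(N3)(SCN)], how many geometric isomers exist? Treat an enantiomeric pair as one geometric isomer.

9

The six octahedral sites form three mutually perpendicular trans pairs.
Systematic enumeration (placing each ligand type in turn and discarding arrangements equivalent by rotation or reflection) gives 9 geometric isomers.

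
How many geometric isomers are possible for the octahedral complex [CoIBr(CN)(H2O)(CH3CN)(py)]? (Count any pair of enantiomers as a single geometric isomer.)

15

In an octahedral complex each vertex has one trans partner and four cis neighbours.
Systematic enumeration (placing each ligand type in turn and discarding arrangements equivalent by rotation or reflection) gives 15 geometric isomers.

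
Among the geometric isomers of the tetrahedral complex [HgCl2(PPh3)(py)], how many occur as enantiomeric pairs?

All four vertices of a tetrahedron are equivalent and mutually adjacent, so cis/trans isomerism cannot arise.
Only one geometric arrangement is possible.

0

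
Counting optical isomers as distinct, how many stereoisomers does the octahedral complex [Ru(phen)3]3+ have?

2

Each phen is bidentate and must span two cis positions.
Only one geometric arrangement is possible; it has no improper symmetry element, so it exists as a pair of enantiomers (2 stereoisomers).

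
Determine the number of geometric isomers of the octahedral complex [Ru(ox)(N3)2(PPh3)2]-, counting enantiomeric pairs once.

3

In an octahedral complex each vertex has one trans partner and four cis neighbours.
Each ox is bidentate and must span two cis positions.
There are 3 geometric isomers: N3 trans, PPh3 cis; N3 cis, PPh3 cis (chiral); N3 cis, PPh3 trans.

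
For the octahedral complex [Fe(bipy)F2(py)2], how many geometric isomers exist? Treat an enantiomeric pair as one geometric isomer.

Each bipy is bidentate and must span two cis positions.
There are 3 geometric isomers: F trans, py cis; F cis, py trans; F cis, py cis (chiral).

3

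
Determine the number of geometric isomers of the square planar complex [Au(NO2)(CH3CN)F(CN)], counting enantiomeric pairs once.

A square has two trans pairs of vertices; adjacent vertices are cis.
There are 3 geometric isomers: (CH3CN/F trans, CN/NO2 trans); (CH3CN/NO2 trans, CN/F trans); (CH3CN/CN trans, F/NO2 trans).

3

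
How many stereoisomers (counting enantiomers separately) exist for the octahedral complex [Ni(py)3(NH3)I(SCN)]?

5

Systematic placement gives 4 geometric isomers: py mer (3 arrangements); py fac (chiral).
One of these lacks any improper symmetry element and so occurs as an enantiomeric pair, giving 4 + 1 = 5 stereoisomers in total.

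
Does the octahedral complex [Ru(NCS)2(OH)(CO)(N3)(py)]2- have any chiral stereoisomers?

yes

An octahedron has six vertices in three trans pairs; every non-trans pair is cis.
Placing the ligands in turn and identifying arrangements related by rotation or reflection leaves 9 distinct geometric isomers.
Of these, 6 lack any improper symmetry element and so occur as enantiomeric pairs, giving 9 + 6 = 15 stereoisomers in total.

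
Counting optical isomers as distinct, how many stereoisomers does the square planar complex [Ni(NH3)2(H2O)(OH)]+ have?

A square has two trans pairs of vertices; adjacent vertices are cis.
Systematic placement gives 2 geometric isomers: NH3 cis; NH3 trans.
Each arrangement has an internal mirror plane or centre of symmetry, so none is chiral.

2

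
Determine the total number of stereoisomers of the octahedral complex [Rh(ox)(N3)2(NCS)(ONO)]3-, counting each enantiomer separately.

6

The six octahedral sites form three mutually perpendicular trans pairs.
Each ox is bidentate and must span two cis positions.
Working through the distinct placements yields 4 geometric isomers: N3 trans; N3 cis (3 arrangements, 2 chiral).
Of these, 2 lack any improper symmetry element and so occur as enantiomeric pairs, giving 4 + 2 = 6 stereoisomers in total.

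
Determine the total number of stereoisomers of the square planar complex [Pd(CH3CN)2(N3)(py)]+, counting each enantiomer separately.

A square has two trans pairs of vertices; adjacent vertices are cis.
Working through the distinct placements yields 2 geometric isomers: CH3CN cis; CH3CN trans.
Each arrangement has an internal mirror plane or centre of symmetry, so none is chiral.

2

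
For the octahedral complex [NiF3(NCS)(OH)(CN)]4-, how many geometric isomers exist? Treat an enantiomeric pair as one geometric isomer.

An octahedron has six vertices in three trans pairs; every non-trans pair is cis.
The distinct arrangements are (4 in all): F mer (3 arrangements); F fac (chiral).

4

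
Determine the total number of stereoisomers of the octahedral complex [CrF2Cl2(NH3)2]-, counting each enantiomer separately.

The six octahedral sites form three mutually perpendicular trans pairs.
There are 5 geometric isomers: F trans, Cl trans, NH3 trans; F cis, Cl trans, NH3 cis; F cis, Cl cis, NH3 trans; F cis, Cl cis, NH3 cis (chiral); F trans, Cl cis, NH3 cis.
One of these lacks any improper symmetry element and so occurs as an enantiomeric pair, giving 5 + 1 = 6 stereoisomers in total.

6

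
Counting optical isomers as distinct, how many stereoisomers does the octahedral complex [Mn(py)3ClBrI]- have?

5

In an octahedral complex each vertex has one trans partner and four cis neighbours.
There are 4 geometric isomers: py mer (3 arrangements); py fac (chiral).
One of these lacks any improper symmetry element and so occurs as an enantiomeric pair, giving 4 + 1 = 5 stereoisomers in total.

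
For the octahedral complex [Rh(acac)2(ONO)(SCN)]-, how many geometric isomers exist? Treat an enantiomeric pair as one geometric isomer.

An octahedron has six vertices in three trans pairs; every non-trans pair is cis.
Each acac is bidentate and must span two cis positions.
There are 2 geometric isomers: ONO and SCN mutually trans; ONO and SCN mutually cis (chiral).

2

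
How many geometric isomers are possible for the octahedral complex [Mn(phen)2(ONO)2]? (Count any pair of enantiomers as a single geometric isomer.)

2

The six octahedral sites form three mutually perpendicular trans pairs.
Each phen is bidentate and must span two cis positions.
Working through the distinct placements yields 2 geometric isomers: ONO trans; ONO cis (chiral).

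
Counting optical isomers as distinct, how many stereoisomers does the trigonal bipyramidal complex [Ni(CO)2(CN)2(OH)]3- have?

Exhaustive case analysis gives 5 geometric isomers.
One of these lacks any improper symmetry element and so occurs as an enantiomeric pair, giving 5 + 1 = 6 stereoisomers in total.

6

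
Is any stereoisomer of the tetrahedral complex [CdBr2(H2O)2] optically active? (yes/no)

no

In a tetrahedral complex all four positions are equivalent and every pair of ligands is adjacent — there is no cis/trans distinction.
Only one geometric arrangement is possible.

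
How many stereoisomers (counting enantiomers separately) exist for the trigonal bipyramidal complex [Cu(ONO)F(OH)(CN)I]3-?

In a trigonal bipyramid the two axial positions differ from the three equatorial ones.
Placing the ligands in turn and identifying arrangements related by rotation or reflection leaves 10 distinct geometric isomers.
Of these, 10 lack any improper symmetry element and so occur as enantiomeric pairs, giving 10 + 10 = 20 stereoisomers in total.

20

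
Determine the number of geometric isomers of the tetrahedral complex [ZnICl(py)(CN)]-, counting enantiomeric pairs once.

1

In a tetrahedral complex all four positions are equivalent and every pair of ligands is adjacent — there is no cis/trans distinction.
Only one geometric arrangement is possible; it has no improper symmetry element, so it exists as a pair of enantiomers (2 stereoisomers).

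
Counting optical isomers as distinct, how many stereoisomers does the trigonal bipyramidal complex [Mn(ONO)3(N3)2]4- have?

A trigonal bipyramid has two axial and three equatorial sites, which are chemically inequivalent.
The distinct arrangements are (3 in all): N3 both axial; N3 one axial, one equatorial; N3 both equatorial.
Each arrangement has an internal mirror plane or centre of symmetry, so none is chiral.

3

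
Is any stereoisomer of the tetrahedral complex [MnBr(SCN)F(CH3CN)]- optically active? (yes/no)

yes

In a tetrahedral complex all four positions are equivalent and every pair of ligands is adjacent — there is no cis/trans distinction.
Only one geometric arrangement is possible; it has no improper symmetry element, so it exists as a pair of enantiomers (2 stereoisomers).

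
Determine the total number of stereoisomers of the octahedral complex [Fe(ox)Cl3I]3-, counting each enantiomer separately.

The six octahedral sites form three mutually perpendicular trans pairs.
Each ox is bidentate and must span two cis positions.
Working through the distinct placements yields 2 geometric isomers: Cl mer; Cl fac.
Each arrangement has an internal mirror plane or centre of symmetry, so none is chiral.

2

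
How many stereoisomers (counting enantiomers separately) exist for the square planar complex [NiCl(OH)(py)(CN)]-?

Systematic placement gives 3 geometric isomers: (CN/OH trans, Cl/py trans); (CN/py trans, Cl/OH trans); (CN/Cl trans, OH/py trans).
Each arrangement has an internal mirror plane or centre of symmetry, so none is chiral.

3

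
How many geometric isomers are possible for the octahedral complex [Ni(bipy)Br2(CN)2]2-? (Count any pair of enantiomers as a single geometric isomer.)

3

In an octahedral complex each vertex has one trans partner and four cis neighbours.
Each bipy is bidentate and must span two cis positions.
The distinct arrangements are (3 in all): Br trans, CN cis; Br cis, CN cis (chiral); Br cis, CN trans.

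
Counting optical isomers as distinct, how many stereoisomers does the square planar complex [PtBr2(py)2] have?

2

A square has two trans pairs of vertices; adjacent vertices are cis.
The distinct arrangements are (2 in all): Br cis; Br trans.
Each arrangement has an internal mirror plane or centre of symmetry, so none is chiral.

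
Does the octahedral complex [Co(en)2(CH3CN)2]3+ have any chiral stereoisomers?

yes

Each en is bidentate and must span two cis positions.
The distinct arrangements are (2 in all): CH3CN trans; CH3CN cis (chiral).
One of these lacks any improper symmetry element and so occurs as an enantiomeric pair, giving 2 + 1 = 3 stereoisomers in total.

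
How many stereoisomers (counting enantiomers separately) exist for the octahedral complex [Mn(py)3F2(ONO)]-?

An octahedron has six vertices in three trans pairs; every non-trans pair is cis.
Systematic placement gives 3 geometric isomers: py mer, F trans; py mer, F cis; py fac, F cis.
Each arrangement has an internal mirror plane or centre of symmetry, so none is chiral.

3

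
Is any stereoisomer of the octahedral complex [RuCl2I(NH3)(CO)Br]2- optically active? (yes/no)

yes

The six octahedral sites form three mutually perpendicular trans pairs.
Placing the ligands in turn and identifying arrangements related by rotation or reflection leaves 9 distinct geometric isomers.
Of these, 6 lack any improper symmetry element and so occur as enantiomeric pairs, giving 9 + 6 = 15 stereoisomers in total.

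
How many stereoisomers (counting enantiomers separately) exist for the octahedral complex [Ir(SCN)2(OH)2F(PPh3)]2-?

An octahedron has six vertices in three trans pairs; every non-trans pair is cis.
Systematic placement gives 6 geometric isomers: SCN trans, OH cis; SCN cis, OH cis (3 arrangements, 2 chiral); SCN trans, OH trans; SCN cis, OH trans.
Of these, 2 lack any improper symmetry element and so occur as enantiomeric pairs, giving 6 + 2 = 8 stereoisomers in total.

8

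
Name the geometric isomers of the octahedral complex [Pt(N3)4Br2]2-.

An octahedron has six vertices in three trans pairs; every non-trans pair is cis.
The distinct arrangements are (2 in all): Br trans; Br cis.

cis and trans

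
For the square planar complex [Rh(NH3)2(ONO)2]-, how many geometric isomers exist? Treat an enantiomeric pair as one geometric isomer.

A square has two trans pairs of vertices; adjacent vertices are cis.
There are 2 geometric isomers: NH3 cis; NH3 trans.

2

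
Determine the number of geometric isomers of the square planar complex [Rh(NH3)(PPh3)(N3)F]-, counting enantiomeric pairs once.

Systematic placement gives 3 geometric isomers: (F/NH3 trans, N3/PPh3 trans); (F/PPh3 trans, N3/NH3 trans); (F/N3 trans, NH3/PPh3 trans).

3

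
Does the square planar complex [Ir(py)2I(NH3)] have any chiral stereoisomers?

no

In a square planar complex each vertex has one trans partner and two cis neighbours.
Systematic placement gives 2 geometric isomers: py cis; py trans.
Each arrangement has an internal mirror plane or centre of symmetry, so none is chiral.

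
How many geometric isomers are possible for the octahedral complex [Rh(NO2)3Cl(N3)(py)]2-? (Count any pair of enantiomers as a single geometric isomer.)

4

In an octahedral complex each vertex has one trans partner and four cis neighbours.
The distinct arrangements are (4 in all): NO2 mer (3 arrangements); NO2 fac (chiral).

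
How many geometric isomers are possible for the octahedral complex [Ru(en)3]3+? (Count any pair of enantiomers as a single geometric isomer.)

1

In an octahedral complex each vertex has one trans partner and four cis neighbours.
Each en is bidentate and must span two cis positions.
Only one geometric arrangement is possible; it has no improper symmetry element, so it exists as a pair of enantiomers (2 stereoisomers).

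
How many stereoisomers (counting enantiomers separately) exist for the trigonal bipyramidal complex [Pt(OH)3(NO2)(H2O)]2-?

4

In a trigonal bipyramid the two axial positions differ from the three equatorial ones.
Working through the distinct placements yields 4 geometric isomers: NO2 axial, H2O axial; NO2 equatorial, H2O axial; NO2 axial, H2O equatorial; NO2 equatorial, H2O equatorial.
Each arrangement has an internal mirror plane or centre of symmetry, so none is chiral.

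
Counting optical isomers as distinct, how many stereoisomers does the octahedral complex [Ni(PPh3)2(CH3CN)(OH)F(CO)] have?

15

An octahedron has six vertices in three trans pairs; every non-trans pair is cis.
Systematic enumeration (placing each ligand type in turn and discarding arrangements equivalent by rotation or reflection) gives 9 geometric isomers.
Of these, 6 lack any improper symmetry element and so occur as enantiomeric pairs, giving 9 + 6 = 15 stereoisomers in total.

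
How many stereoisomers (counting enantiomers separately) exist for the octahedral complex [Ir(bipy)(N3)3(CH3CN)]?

2

In an octahedral complex each vertex has one trans partner and four cis neighbours.
Each bipy is bidentate and must span two cis positions.
Working through the distinct placements yields 2 geometric isomers: N3 fac; N3 mer.
Each arrangement has an internal mirror plane or centre of symmetry, so none is chiral.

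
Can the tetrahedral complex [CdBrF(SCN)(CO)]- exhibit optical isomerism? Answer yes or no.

yes

In a tetrahedral complex all four positions are equivalent and every pair of ligands is adjacent — there is no cis/trans distinction.
Only one geometric arrangement is possible; it has no improper symmetry element, so it exists as a pair of enantiomers (2 stereoisomers).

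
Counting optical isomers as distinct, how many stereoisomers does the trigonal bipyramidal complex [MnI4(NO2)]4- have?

In a trigonal bipyramid the two axial positions differ from the three equatorial ones.
There are 2 geometric isomers: NO2 equatorial; NO2 axial.
Each arrangement has an internal mirror plane or centre of symmetry, so none is chiral.

2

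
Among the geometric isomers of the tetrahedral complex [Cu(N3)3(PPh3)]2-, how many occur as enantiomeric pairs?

All four vertices of a tetrahedron are equivalent and mutually adjacent, so cis/trans isomerism cannot arise.
Only one geometric arrangement is possible.

0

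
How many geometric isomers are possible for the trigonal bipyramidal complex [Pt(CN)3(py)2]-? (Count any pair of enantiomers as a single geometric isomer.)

A trigonal bipyramid has two axial and three equatorial sites, which are chemically inequivalent.
Systematic placement gives 3 geometric isomers: py both equatorial; py one axial, one equatorial; py both axial.

3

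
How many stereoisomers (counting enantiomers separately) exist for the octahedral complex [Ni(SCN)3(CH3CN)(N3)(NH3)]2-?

5

In an octahedral complex each vertex has one trans partner and four cis neighbours.
The distinct arrangements are (4 in all): SCN mer (3 arrangements); SCN fac (chiral).
One of these lacks any improper symmetry element and so occurs as an enantiomeric pair, giving 4 + 1 = 5 stereoisomers in total.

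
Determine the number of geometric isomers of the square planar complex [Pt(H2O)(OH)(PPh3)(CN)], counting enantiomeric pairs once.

3

In a square planar complex each vertex has one trans partner and two cis neighbours.
Systematic placement gives 3 geometric isomers: (CN/OH trans, H2O/PPh3 trans); (CN/PPh3 trans, H2O/OH trans); (CN/H2O trans, OH/PPh3 trans).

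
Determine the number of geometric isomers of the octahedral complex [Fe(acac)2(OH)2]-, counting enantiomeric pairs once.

2

Each acac is bidentate and must span two cis positions.
Working through the distinct placements yields 2 geometric isomers: OH trans; OH cis (chiral).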